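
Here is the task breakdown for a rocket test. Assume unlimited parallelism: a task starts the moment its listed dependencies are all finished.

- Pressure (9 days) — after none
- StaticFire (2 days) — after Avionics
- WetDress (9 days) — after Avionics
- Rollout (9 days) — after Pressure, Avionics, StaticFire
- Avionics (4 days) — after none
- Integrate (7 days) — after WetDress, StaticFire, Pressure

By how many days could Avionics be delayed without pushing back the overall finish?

The longest chain is Avionics→WetDress→Integrate = 4+9+7 = 20; overall finish 20 days.
Avionics finishes as early as 4 and must finish by 4.
Slack of Avionics = 0 − 0 = 0 days.

0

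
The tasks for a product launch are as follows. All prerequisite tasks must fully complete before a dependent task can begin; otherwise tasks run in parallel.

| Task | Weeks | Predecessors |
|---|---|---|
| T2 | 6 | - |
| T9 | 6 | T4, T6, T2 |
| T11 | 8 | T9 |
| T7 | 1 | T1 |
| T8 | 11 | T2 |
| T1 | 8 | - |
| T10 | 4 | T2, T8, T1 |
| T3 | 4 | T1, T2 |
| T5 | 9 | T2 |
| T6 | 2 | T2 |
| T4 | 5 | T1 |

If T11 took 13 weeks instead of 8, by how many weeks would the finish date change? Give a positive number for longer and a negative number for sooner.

5

Actual critical path: T1→T4→T9→T11 = 8+5+6+8 = 27 ⇒ 27 weeks.
Since T11 is critical, the +5 change carries straight to that chain (now 32 weeks).
No other chain overtakes it, so the finish is 32 weeks.
Change in finish: 32 − 27 = +5 weeks.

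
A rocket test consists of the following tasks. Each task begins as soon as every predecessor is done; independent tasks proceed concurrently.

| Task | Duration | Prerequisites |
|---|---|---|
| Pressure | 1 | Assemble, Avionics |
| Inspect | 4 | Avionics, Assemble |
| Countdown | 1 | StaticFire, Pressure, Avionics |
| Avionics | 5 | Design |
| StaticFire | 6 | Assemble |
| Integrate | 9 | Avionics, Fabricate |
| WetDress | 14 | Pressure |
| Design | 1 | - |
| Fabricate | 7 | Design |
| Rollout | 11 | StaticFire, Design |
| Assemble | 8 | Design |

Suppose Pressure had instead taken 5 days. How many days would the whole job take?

Critical path before the change: Design→Assemble→StaticFire→Rollout = 1+8+6+11 = 26 giving 26 days.
Pressure has 2 days of float (longest path through it is 24).
The binding chain switches to Design→Assemble→Pressure→WetDress = 1+8+5+14 = 28; finish 28 days.

28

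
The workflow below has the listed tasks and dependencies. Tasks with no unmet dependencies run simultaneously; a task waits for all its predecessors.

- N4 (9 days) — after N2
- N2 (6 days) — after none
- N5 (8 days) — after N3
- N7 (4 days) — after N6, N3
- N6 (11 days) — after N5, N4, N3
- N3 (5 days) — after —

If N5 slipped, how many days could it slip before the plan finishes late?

2

Critical path: N2→N4→N6→N7 = 6+9+11+4 = 30, so the finish is 30 days.
Longest path through N5: 28 days (earliest finish 13, latest finish 15).
Float = 30 − 28 = 2.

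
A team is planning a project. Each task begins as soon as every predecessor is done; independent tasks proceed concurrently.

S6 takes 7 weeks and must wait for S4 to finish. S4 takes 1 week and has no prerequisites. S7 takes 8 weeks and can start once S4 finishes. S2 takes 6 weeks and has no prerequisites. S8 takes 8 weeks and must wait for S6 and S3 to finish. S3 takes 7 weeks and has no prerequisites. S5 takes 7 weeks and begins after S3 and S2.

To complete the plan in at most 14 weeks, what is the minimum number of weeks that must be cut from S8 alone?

Current finish: 16 weeks; target: 14.
S8 is on every critical path, so each week cut from S8 cuts the finish by one (this holds down to a finish of 14).
Need 16 − 14 = 2 weeks off S8 → S8 becomes 6 weeks, finish becomes 14.

2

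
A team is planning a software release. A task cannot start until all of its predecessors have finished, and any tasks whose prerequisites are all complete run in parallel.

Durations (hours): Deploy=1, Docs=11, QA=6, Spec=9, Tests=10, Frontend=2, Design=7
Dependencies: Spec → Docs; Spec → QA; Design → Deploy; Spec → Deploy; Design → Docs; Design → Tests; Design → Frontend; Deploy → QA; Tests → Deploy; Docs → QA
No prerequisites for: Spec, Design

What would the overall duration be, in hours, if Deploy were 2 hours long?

Actual critical path: Spec→Docs→QA = 9+11+6 = 26 ⇒ 26 hours.
Deploy is off the critical path — its longest chain is 24 hours, giving 2 of slack.
That remains the longest chain; total 26 hours.

26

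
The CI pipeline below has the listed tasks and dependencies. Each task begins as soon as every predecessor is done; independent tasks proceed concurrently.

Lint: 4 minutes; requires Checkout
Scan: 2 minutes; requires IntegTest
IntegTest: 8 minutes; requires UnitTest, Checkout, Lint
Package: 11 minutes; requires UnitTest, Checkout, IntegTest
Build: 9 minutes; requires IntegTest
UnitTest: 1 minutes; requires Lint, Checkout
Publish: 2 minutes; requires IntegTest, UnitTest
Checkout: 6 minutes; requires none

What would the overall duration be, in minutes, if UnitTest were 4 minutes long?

Critical path before the change: Checkout→Lint→UnitTest→IntegTest→Package = 6+4+1+8+11 = 30 giving 30 minutes.
UnitTest is on the critical path; changing it to 4 makes that path 33 minutes.
No other chain overtakes it, so the finish is 33 minutes.

33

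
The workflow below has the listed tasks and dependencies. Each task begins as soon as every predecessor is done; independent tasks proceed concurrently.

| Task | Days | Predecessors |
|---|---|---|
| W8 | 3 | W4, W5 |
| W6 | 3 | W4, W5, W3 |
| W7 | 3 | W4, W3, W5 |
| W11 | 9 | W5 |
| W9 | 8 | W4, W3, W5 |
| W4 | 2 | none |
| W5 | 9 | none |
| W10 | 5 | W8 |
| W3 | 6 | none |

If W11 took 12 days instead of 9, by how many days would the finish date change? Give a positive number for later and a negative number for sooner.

The binding path is W5→W11 = 9+9 = 18; finish at 18 days.
W11 lies on that path, so at 12 days the path becomes 21 days.
The critical path is still W5→W11; finish is now 21 days.
Change in finish: 21 − 18 = +3 days.

3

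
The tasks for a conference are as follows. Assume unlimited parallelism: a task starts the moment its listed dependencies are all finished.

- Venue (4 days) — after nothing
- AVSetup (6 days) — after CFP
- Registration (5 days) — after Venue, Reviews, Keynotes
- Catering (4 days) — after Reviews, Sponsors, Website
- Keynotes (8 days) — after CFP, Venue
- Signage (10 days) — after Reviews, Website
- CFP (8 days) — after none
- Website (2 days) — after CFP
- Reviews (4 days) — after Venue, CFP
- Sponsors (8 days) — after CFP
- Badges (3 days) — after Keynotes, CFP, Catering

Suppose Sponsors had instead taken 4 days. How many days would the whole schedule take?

As given, the longest chain is CFP→Sponsors→Catering→Badges = 8+8+4+3 = 23, so the finish is 23 days.
Since Sponsors is critical, the -4 change carries straight to that chain (now 19 days).
Now CFP→Reviews→Signage = 8+4+10 = 22 is longest, so the finish becomes 22 days.

22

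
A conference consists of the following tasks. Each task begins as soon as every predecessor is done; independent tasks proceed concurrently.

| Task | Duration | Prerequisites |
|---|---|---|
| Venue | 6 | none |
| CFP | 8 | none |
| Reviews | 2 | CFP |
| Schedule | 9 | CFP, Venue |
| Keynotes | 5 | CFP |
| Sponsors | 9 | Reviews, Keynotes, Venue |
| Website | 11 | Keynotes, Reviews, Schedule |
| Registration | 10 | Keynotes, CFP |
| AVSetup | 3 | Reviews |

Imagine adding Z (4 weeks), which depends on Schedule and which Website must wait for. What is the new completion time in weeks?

Originally the conference takes 28 weeks.
With Z inserted, Website now waits for max(Keynotes, Reviews, Schedule, Z).
New critical path: CFP→Schedule→Z→Website = 8+9+4+11 = 32 ⇒ 32 weeks.

32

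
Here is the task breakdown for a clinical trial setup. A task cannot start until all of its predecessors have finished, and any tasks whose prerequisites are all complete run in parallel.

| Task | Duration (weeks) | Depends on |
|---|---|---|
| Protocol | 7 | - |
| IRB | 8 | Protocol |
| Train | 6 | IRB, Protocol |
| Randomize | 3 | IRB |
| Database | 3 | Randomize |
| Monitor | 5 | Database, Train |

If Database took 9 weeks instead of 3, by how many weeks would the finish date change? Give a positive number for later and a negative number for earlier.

6

As given, the longest chain is Protocol→IRB→Randomize→Database→Monitor = 7+8+3+3+5 = 26, so the finish is 26 weeks.
Since Database is critical, the +6 change carries straight to that chain (now 32 weeks).
No other chain overtakes it, so the finish is 32 weeks.
Change in finish: 32 − 26 = +6 weeks.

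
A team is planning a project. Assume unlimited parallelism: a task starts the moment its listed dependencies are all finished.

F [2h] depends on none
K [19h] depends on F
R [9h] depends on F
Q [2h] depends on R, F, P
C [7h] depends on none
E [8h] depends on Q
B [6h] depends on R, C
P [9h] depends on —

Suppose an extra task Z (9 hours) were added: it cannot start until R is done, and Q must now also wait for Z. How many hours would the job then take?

Originally the job takes 21 hours.
With Z inserted, Q now waits for max(R, F, P, Z).
New critical path: F→R→Z→Q→E = 2+9+9+2+8 = 30 ⇒ 30 hours.

30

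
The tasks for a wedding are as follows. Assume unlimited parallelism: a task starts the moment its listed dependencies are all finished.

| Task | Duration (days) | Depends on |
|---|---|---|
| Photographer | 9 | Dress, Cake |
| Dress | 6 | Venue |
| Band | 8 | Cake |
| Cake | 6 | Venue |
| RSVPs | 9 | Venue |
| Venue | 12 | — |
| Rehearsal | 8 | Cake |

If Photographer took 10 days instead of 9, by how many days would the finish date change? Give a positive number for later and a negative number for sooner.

1

Actual critical path: Venue→Dress→Photographer = 12+6+9 = 27 ⇒ 27 days.
Since Photographer is critical, the +1 change carries straight to that chain (now 28 days).
That remains the longest chain; total 28 days.
Change in finish: 28 − 27 = +1 days.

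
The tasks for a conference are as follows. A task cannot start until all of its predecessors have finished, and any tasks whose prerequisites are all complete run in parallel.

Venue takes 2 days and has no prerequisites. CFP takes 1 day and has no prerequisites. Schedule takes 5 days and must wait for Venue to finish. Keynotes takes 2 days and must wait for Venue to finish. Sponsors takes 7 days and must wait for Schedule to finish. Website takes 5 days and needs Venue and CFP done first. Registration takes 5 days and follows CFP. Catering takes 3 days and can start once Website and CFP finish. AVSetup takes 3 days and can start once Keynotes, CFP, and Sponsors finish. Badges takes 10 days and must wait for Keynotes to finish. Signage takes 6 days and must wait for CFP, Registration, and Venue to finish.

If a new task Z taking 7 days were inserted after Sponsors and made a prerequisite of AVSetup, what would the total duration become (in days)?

24

Originally the job takes 17 days.
With Z inserted, AVSetup now waits for max(Keynotes, CFP, Sponsors, Z).
New critical path: Venue→Schedule→Sponsors→Z→AVSetup = 2+5+7+7+3 = 24 ⇒ 24 days.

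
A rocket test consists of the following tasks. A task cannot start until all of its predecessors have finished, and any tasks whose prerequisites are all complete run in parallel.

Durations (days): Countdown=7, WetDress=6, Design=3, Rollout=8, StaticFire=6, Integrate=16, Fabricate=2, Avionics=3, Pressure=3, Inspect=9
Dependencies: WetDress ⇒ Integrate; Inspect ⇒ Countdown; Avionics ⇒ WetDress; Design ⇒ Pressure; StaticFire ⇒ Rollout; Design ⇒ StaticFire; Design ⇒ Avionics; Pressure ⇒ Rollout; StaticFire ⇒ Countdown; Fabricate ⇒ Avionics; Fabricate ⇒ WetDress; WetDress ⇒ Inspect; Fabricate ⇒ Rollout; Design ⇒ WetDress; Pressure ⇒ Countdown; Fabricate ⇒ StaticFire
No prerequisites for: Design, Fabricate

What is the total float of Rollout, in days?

11

Critical path: Design→Avionics→WetDress→Inspect→Countdown = 3+3+6+9+7 = 28, so the finish is 28 days.
The longest chain containing Rollout totals 17 days.
So Rollout can slip 28 − 17 = 11 days.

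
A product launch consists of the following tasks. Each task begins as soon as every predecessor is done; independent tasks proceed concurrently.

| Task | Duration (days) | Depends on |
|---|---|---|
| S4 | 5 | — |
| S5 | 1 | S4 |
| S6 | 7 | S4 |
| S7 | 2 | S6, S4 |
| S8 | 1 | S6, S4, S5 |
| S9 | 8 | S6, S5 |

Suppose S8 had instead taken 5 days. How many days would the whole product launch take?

The binding path is S4→S6→S9 = 5+7+8 = 20; finish at 20 days.
The longest path through S8 is only 13 days, so S8 has float 7.
The critical path is still S4→S6→S9; finish is now 20 days.

20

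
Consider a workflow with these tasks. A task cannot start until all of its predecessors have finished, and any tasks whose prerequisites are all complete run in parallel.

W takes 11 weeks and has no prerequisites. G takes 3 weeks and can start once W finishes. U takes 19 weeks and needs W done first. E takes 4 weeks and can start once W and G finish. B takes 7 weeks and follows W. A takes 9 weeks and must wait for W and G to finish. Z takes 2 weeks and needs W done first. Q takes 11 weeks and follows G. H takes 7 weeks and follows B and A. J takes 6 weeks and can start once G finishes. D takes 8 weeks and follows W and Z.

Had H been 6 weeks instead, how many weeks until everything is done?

Critical path before the change: W→G→A→H = 11+3+9+7 = 30 giving 30 weeks.
H is on the critical path; changing it to 6 makes that path 29 weeks.
Now W→U = 11+19 = 30 is longest, so the finish becomes 30 weeks.

30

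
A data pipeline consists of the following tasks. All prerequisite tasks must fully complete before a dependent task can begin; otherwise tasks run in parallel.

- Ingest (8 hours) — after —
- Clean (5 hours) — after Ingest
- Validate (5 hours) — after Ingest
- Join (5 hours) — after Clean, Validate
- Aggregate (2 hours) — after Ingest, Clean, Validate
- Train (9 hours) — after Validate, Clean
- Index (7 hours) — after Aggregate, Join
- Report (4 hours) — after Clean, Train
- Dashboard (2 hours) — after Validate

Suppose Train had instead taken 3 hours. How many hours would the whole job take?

25

As given, the longest chain is Ingest→Clean→Train→Report = 8+5+9+4 = 26, so the finish is 26 hours.
Train is on the critical path; changing it to 3 makes that path 20 hours.
New critical path: Ingest→Clean→Join→Index = 8+5+5+7 = 25 ⇒ 25 hours.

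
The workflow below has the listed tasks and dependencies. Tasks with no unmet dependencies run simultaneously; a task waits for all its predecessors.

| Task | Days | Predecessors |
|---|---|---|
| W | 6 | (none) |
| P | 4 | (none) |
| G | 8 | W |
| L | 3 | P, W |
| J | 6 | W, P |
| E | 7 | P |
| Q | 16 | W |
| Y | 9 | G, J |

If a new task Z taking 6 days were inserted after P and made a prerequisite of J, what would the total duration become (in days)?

25

Originally the job takes 23 days.
With Z inserted, J now waits for max(W, P, Z).
New critical path: P→Z→J→Y = 4+6+6+9 = 25 ⇒ 25 days.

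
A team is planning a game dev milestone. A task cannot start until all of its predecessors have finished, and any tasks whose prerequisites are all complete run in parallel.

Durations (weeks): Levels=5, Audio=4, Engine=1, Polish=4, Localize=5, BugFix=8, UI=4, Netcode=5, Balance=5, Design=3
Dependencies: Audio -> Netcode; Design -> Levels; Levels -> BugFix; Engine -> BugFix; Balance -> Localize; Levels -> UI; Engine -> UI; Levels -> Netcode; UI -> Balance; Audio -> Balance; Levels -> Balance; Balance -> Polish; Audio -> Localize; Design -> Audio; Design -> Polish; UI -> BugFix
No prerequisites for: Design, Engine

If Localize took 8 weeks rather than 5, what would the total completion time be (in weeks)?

25

As given, the longest chain is Design→Levels→UI→Balance→Localize = 3+5+4+5+5 = 22, so the finish is 22 weeks.
Localize lies on that path, so at 8 weeks the path becomes 25 weeks.
The critical path is still Design→Levels→UI→Balance→Localize; finish is now 25 weeks.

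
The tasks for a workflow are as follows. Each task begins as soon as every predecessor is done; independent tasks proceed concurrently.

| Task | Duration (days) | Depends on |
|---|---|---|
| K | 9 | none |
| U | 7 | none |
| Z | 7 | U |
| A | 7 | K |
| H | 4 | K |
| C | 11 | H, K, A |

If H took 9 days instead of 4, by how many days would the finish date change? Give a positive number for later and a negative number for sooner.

2

Actual critical path: K→A→C = 9+7+11 = 27 ⇒ 27 days.
H is off the critical path — its longest chain is 24 days, giving 3 of slack.
The binding chain switches to K→H→C = 9+9+11 = 29; finish 29 days.
Change in finish: 29 − 27 = +2 days.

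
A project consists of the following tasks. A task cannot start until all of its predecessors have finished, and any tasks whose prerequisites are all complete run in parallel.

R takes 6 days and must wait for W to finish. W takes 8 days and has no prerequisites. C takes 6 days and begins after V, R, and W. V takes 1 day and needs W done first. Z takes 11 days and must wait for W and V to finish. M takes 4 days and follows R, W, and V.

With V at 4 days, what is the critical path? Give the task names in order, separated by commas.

W, V, Z

Critical path before the change: W→V→Z = 8+1+11 = 20 giving 20 days.
Since V is critical, the +3 change carries straight to that chain (now 23 days).
The critical path is still W→V→Z; finish is now 23 days.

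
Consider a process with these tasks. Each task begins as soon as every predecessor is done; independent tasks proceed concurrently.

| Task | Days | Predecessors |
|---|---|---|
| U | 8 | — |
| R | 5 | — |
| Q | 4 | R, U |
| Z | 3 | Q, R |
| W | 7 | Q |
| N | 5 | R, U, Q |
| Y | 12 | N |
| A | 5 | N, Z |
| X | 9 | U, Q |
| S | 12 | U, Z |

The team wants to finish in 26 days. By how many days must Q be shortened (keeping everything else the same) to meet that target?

Current finish: 29 days; target: 26.
Q is on every critical path, so each day cut from Q cuts the finish by one (this holds down to a finish of 26).
Need 29 − 26 = 3 days off Q → Q becomes 1 day, finish becomes 26.

3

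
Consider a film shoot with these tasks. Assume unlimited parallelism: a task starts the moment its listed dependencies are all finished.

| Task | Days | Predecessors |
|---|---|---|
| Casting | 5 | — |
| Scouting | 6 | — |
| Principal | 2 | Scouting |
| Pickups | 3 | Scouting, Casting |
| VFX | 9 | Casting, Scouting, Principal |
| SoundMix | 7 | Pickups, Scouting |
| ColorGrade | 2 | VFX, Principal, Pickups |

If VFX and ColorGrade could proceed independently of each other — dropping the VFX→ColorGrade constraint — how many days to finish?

Before: longest chain Scouting→Principal→VFX→ColorGrade = 6+2+9+2 = 19, finish 19.
Without VFX→ColorGrade, ColorGrade's earliest start moves from 17 to 9.
After: Scouting→Principal→VFX = 6+2+9 = 17 → 17 days.

17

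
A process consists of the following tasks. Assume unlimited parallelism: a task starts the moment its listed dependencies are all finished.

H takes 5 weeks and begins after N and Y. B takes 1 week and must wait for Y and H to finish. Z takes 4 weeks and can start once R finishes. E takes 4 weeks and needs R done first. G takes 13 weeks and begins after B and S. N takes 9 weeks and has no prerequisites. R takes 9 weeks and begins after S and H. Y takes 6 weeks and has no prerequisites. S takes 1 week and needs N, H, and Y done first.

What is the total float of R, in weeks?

N→H→B→G = 9+5+1+13 = 28 sets the makespan at 28 weeks.
The longest chain containing R totals 28 weeks.
Slack of R = 15 − 15 = 0 weeks.

0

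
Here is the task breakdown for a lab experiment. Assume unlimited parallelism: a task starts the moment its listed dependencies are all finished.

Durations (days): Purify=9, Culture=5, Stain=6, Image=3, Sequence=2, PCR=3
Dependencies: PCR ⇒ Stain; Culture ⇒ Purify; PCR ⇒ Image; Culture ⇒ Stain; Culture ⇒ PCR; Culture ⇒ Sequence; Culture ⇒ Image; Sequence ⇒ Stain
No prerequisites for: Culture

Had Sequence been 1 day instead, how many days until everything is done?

Baseline: Culture→PCR→Stain = 5+3+6 = 14 → 14 days.
The longest path through Sequence is only 13 days, so Sequence has float 1.
No other chain overtakes it, so the finish is 14 days.

14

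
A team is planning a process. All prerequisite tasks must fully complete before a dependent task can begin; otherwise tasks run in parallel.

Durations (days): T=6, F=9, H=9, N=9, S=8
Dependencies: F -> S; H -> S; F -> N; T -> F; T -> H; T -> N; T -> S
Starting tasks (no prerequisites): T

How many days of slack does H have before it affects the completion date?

1

T→F→N = 6+9+9 = 24 sets the makespan at 24 days.
Longest path through H: 23 days (earliest finish 15, latest finish 16).
Float = 24 − 23 = 1.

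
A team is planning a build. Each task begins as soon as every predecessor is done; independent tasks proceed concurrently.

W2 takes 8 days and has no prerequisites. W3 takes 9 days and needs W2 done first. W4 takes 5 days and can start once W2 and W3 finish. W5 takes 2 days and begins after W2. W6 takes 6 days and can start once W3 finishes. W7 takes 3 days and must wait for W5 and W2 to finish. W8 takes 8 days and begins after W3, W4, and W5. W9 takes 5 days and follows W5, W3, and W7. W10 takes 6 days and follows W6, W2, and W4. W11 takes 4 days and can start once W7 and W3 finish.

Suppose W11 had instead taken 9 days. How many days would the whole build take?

30

The binding path is W2→W3→W4→W8 = 8+9+5+8 = 30; finish at 30 days.
W11 has 9 days of float (longest path through it is 21).
No other chain overtakes it, so the finish is 30 days.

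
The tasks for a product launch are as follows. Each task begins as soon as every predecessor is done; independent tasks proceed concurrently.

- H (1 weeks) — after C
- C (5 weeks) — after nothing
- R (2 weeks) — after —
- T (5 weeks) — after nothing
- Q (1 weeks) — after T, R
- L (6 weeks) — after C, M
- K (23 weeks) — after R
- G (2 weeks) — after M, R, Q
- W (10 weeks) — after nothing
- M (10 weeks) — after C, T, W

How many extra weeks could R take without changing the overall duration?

1

The longest chain is W→M→L = 10+10+6 = 26; overall finish 26 weeks.
R finishes as early as 2 and must finish by 3.
Float = 26 − 25 = 1.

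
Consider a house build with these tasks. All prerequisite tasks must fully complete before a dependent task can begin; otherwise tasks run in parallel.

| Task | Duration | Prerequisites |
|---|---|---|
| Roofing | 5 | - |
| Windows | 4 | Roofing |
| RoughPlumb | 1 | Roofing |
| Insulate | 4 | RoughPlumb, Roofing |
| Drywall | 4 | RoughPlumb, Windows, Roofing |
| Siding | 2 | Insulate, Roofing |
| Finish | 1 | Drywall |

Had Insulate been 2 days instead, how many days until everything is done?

The binding path is Roofing→Windows→Drywall→Finish = 5+4+4+1 = 14; finish at 14 days.
The longest path through Insulate is only 12 days, so Insulate has float 2.
No other chain overtakes it, so the finish is 14 days.

14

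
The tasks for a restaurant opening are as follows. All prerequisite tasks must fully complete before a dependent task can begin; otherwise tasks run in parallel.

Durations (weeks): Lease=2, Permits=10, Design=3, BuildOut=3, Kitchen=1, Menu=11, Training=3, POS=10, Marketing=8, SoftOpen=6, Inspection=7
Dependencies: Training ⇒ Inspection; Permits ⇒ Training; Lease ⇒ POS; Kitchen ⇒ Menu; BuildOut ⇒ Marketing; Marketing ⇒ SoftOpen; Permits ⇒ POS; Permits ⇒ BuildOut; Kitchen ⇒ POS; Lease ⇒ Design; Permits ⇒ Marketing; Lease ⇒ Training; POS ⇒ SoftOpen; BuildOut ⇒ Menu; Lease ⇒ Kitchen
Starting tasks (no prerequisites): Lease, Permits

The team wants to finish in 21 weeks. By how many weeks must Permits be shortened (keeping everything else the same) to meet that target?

6

Current finish: 27 weeks; target: 21.
Permits is on every critical path, so each week cut from Permits cuts the finish by one (this holds down to a finish of 19).
Need 27 − 21 = 6 weeks off Permits → Permits becomes 4 weeks, finish becomes 21.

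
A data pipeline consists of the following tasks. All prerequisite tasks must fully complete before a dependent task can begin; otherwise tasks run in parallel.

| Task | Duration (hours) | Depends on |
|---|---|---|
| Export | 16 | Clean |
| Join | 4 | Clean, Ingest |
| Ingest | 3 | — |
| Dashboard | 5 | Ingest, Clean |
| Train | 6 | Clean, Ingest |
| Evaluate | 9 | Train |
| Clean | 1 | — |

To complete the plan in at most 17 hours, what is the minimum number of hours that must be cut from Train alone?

Current finish: 18 hours; target: 17.
Train is on every critical path, so each hour cut from Train cuts the finish by one (this holds down to a finish of 17).
Need 18 − 17 = 1 hour off Train → Train becomes 5 hours, finish becomes 17.

1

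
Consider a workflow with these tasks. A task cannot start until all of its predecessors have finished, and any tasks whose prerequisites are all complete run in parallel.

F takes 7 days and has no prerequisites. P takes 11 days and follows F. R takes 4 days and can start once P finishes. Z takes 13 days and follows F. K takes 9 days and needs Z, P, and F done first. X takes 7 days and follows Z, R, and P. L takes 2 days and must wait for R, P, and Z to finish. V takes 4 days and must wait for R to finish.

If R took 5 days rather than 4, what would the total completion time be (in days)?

30

Baseline: F→P→R→X = 7+11+4+7 = 29 → 29 days.
R is on the critical path; changing it to 5 makes that path 30 days.
No other chain overtakes it, so the finish is 30 days.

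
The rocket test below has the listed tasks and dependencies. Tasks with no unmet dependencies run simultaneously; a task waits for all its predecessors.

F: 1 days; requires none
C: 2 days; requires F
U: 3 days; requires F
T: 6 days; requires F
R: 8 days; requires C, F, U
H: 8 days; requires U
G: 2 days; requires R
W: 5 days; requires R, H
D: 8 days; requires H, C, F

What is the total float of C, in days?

F→U→H→D = 1+3+8+8 = 20 sets the makespan at 20 days.
C finishes as early as 3 and must finish by 7.
Slack of C = 5 − 1 = 4 days.

4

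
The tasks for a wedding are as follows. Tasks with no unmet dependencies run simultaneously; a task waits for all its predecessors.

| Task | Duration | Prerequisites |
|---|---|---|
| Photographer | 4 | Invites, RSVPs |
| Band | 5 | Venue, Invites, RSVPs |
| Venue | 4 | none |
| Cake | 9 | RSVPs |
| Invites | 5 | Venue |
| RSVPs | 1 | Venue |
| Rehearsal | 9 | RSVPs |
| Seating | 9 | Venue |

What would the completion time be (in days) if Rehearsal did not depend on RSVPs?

14

With the dependency in place, Venue→Invites→Band = 4+5+5 = 14 sets the finish at 14 days.
Without RSVPs→Rehearsal, Rehearsal's earliest start moves from 5 to 0.
After: Venue→Invites→Band = 4+5+5 = 14 → 14 days.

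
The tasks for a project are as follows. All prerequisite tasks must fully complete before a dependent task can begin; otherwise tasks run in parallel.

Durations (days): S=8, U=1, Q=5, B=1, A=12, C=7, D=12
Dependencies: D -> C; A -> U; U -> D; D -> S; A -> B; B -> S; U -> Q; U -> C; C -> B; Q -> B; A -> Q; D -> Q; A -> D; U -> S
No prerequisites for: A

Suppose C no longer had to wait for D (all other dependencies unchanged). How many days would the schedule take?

With the dependency in place, A→U→D→C→B→S = 12+1+12+7+1+8 = 41 sets the finish at 41 days.
Without D→C, C's earliest start moves from 25 to 13.
After: A→U→D→Q→B→S = 12+1+12+5+1+8 = 39 → 39 days.

39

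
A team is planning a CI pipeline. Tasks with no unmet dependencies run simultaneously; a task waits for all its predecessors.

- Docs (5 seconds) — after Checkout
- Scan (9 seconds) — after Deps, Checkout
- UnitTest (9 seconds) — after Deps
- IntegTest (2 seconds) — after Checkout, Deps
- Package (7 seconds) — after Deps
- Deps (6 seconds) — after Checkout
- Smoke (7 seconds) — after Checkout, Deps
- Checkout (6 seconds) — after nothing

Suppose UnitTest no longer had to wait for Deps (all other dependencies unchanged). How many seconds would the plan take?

21

With the dependency in place, Checkout→Deps→UnitTest = 6+6+9 = 21 sets the finish at 21 seconds.
Without Deps→UnitTest, UnitTest's earliest start moves from 12 to 0.
New critical path: Checkout→Deps→Scan = 6+6+9 = 21 ⇒ 21 seconds.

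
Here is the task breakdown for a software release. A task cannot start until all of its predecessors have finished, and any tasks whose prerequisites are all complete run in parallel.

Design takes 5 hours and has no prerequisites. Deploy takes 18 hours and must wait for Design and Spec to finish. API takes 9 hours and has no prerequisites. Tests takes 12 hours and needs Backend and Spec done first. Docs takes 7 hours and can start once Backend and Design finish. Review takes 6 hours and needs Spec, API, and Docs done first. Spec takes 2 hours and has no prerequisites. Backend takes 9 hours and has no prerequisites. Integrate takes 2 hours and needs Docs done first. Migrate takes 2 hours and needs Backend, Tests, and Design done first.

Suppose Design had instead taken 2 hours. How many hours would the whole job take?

Actual critical path: Design→Deploy = 5+18 = 23 ⇒ 23 hours.
Design is on the critical path; changing it to 2 makes that path 20 hours.
New critical path: Backend→Tests→Migrate = 9+12+2 = 23 ⇒ 23 hours.

23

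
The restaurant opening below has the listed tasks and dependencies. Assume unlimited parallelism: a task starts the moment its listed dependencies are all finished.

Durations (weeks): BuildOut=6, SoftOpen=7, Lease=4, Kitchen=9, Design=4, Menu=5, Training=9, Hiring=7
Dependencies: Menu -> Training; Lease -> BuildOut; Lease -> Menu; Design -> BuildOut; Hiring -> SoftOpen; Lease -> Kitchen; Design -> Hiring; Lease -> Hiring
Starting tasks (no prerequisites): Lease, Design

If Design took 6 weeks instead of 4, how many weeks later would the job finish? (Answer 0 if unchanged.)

Critical path before the change: Design→Hiring→SoftOpen = 4+7+7 = 18 giving 18 weeks.
Design lies on that path, so at 6 weeks the path becomes 20 weeks.
No other chain overtakes it, so the finish is 20 weeks.
Change in finish: 20 − 18 = +2 weeks.

2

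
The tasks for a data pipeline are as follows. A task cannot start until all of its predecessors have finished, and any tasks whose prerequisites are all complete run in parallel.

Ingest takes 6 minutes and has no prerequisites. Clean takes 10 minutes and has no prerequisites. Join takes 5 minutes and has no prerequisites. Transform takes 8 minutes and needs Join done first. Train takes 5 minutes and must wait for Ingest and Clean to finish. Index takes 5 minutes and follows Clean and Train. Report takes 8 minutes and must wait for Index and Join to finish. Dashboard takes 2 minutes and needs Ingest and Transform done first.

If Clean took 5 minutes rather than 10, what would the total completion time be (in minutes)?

The binding path is Clean→Train→Index→Report = 10+5+5+8 = 28; finish at 28 minutes.
Clean lies on that path, so at 5 minutes the path becomes 23 minutes.
New critical path: Ingest→Train→Index→Report = 6+5+5+8 = 24 ⇒ 24 minutes.

24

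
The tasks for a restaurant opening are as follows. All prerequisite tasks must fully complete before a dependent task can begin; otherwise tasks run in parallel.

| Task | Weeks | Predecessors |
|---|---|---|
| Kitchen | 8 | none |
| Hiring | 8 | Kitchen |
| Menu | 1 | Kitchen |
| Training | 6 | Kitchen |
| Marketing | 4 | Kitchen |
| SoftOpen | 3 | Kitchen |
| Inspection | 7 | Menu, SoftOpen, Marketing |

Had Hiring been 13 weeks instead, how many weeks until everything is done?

21

Critical path before the change: Kitchen→Marketing→Inspection = 8+4+7 = 19 giving 19 weeks.
The longest path through Hiring is only 16 weeks, so Hiring has float 3.
The binding chain switches to Kitchen→Hiring = 8+13 = 21; finish 21 weeks.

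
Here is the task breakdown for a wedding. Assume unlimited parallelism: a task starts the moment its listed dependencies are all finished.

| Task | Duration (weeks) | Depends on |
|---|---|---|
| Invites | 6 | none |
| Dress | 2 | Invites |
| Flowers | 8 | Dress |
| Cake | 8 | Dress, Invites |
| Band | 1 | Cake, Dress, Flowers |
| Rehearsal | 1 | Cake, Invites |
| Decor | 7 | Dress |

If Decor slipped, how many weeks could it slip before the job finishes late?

Critical path: Invites→Dress→Flowers→Band = 6+2+8+1 = 17, so the finish is 17 weeks.
Decor finishes as early as 15 and must finish by 17.
So Decor can slip 17 − 15 = 2 weeks.

2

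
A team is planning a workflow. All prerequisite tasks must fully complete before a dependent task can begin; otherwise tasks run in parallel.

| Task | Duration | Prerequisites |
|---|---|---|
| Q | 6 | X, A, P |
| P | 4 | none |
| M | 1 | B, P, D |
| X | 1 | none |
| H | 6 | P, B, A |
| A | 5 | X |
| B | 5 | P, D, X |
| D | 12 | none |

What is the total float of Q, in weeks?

The longest chain is D→B→H = 12+5+6 = 23; overall finish 23 weeks.
Longest path through Q: 12 weeks (earliest finish 12, latest finish 23).
So Q can slip 23 − 12 = 11 weeks.

11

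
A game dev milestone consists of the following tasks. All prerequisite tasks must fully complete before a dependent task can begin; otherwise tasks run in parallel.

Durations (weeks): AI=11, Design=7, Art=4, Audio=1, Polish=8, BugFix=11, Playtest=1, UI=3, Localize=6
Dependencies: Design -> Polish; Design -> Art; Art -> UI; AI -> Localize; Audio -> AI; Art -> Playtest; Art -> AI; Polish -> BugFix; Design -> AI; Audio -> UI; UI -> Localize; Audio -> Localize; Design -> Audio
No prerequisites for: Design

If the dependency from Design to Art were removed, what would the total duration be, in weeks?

Before: longest chain Design→Art→AI→Localize = 7+4+11+6 = 28, finish 28.
Without Design→Art, Art's earliest start moves from 7 to 0.
The longest chain is now Design→Polish→BugFix = 7+8+11 = 26, so the plan takes 26 weeks.

26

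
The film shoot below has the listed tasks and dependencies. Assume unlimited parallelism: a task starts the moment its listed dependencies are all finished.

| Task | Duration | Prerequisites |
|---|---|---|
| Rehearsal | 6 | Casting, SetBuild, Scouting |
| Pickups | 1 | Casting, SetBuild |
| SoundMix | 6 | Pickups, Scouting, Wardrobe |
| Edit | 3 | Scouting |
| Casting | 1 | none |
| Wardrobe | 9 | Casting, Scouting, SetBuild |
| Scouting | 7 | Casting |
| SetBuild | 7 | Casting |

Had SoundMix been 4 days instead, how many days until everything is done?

Critical path before the change: Casting→Scouting→Wardrobe→SoundMix = 1+7+9+6 = 23 giving 23 days.
SoundMix lies on that path, so at 4 days the path becomes 21 days.
The critical path is still Casting→Scouting→Wardrobe→SoundMix; finish is now 21 days.

21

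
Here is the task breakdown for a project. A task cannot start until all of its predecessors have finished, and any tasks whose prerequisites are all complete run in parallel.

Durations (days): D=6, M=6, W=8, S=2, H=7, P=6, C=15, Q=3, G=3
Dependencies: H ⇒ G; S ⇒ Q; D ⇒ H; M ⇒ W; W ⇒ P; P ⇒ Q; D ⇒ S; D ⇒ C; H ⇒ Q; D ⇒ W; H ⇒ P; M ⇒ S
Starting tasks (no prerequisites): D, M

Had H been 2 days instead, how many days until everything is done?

Actual critical path: D→W→P→Q = 6+8+6+3 = 23 ⇒ 23 days.
The longest path through H is only 22 days, so H has float 1.
No other chain overtakes it, so the finish is 23 days.

23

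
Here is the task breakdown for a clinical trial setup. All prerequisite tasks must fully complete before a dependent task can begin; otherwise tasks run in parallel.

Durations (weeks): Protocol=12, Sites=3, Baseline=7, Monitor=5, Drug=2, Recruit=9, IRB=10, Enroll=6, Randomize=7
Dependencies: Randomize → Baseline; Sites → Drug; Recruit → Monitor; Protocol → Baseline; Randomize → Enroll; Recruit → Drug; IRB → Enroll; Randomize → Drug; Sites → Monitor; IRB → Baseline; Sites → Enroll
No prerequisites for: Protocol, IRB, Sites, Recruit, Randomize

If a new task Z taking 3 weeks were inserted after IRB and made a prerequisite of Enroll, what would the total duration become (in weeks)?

19

Originally the schedule takes 19 weeks.
With Z inserted, Enroll now waits for max(Sites, Randomize, IRB, Z).
New critical path: Protocol→Baseline = 12+7 = 19 ⇒ 19 weeks.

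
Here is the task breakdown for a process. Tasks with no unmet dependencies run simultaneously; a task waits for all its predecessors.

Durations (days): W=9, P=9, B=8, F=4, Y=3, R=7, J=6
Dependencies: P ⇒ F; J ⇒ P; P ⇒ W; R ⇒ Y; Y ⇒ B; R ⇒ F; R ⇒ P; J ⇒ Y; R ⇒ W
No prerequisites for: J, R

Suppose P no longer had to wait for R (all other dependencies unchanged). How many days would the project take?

Original critical path: R→P→W = 7+9+9 = 25 ⇒ 25 days.
Without R→P, P's earliest start moves from 7 to 6.
After: J→P→W = 6+9+9 = 24 → 24 days.

24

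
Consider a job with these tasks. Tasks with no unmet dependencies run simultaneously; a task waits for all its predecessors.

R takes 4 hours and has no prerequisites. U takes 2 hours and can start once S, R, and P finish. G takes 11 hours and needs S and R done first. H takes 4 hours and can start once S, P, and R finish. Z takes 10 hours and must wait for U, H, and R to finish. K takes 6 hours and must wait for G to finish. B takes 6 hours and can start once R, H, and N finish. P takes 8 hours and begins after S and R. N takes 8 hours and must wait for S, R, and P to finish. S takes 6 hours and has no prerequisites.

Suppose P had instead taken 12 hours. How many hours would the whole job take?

32

Actual critical path: S→P→N→B = 6+8+8+6 = 28 ⇒ 28 hours.
P lies on that path, so at 12 hours the path becomes 32 hours.
That remains the longest chain; total 32 hours.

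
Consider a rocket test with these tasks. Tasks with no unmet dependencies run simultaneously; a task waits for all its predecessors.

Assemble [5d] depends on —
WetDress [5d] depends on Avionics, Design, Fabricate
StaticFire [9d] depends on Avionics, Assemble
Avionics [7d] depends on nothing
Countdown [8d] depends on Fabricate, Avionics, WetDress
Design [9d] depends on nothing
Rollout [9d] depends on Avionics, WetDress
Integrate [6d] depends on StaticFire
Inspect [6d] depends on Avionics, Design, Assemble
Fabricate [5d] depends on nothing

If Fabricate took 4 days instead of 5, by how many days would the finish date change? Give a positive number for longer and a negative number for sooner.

0

The binding path is Design→WetDress→Rollout = 9+5+9 = 23; finish at 23 days.
The longest path through Fabricate is only 19 days, so Fabricate has float 4.
No other chain overtakes it, so the finish is 23 days.
Change in finish: 23 − 23 = +0 days.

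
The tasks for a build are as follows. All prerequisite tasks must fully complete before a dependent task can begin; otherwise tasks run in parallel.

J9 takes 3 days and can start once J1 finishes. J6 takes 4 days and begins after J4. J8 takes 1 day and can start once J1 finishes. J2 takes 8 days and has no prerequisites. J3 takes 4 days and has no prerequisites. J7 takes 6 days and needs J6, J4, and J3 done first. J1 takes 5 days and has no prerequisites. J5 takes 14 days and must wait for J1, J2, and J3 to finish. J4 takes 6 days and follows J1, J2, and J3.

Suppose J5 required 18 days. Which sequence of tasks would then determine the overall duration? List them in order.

The binding path is J2→J4→J6→J7 = 8+6+4+6 = 24; finish at 24 days.
J5 is off the critical path — its longest chain is 22 days, giving 2 of slack.
The binding chain switches to J2→J5 = 8+18 = 26; finish 26 days.

J2, J5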